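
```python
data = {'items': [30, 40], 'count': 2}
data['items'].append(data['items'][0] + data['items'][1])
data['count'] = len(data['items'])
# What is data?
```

After line 1: data = {'items': [30, 40], 'count': 2}
After line 2 (append 30 + 40 = 70): data = {'items': [30, 40, 70], 'count': 2}
After line 3 (count = len(items) = 3): data = {'items': [30, 40, 70], 'count': 3}

{'items': [30, 40, 70], 'count': 3}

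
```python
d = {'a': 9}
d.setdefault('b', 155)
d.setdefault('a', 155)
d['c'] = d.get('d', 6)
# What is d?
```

After line 1: d = {'a': 9}
After line 2 (setdefault adds 'b'=155): d = {'a': 9, 'b': 155}
After line 3 (setdefault 'a' no-op, already exists): d = {'a': 9, 'b': 155}
After line 4 (get('d', 6) returns default since 'd' not in d): d = {'a': 9, 'b': 155, 'c': 6}

{'a': 9, 'b': 155, 'c': 6}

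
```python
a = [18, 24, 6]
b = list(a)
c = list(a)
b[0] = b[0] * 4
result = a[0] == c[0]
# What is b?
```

After line 1: a = [18, 24, 6]
After line 2 (b = list(a), copy): a = [18, 24, 6], b = [18, 24, 6]
After line 3 (c = list(a) is a copy, new object): c = [18, 24, 6]
After line 4 (b[0] = 18 * 4 = 72; only b mutates (copy)): a = [18, 24, 6], b = [72, 24, 6], c = [18, 24, 6]
After line 5 (a[0] = 18, c[0] = 18; result = True)

[72, 24, 6]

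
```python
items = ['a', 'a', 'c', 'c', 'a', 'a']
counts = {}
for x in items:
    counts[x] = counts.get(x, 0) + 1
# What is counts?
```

Initial: counts = {}, items = ['a', 'a', 'c', 'c', 'a', 'a']
See 'a': counts = {'a': 1}
See 'a': counts = {'a': 2}
See 'c': counts = {'a': 2, 'c': 1}
See 'c': counts = {'a': 2, 'c': 2}
See 'a': counts = {'a': 3, 'c': 2}
See 'a': counts = {'a': 4, 'c': 2}

{'a': 4, 'c': 2}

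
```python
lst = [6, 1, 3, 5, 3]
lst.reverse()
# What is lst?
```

[3, 5, 3, 1, 6]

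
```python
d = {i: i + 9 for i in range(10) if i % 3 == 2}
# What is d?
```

{2: 11, 5: 14, 8: 17}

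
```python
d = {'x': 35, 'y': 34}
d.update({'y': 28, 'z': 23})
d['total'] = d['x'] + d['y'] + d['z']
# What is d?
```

After line 1: d = {'x': 35, 'y': 34}
After line 2 (y overwritten, z added): d = {'x': 35, 'y': 28, 'z': 23}
After line 3 (total = 35 + 28 + 23 = 86): d = {'x': 35, 'y': 28, 'z': 23, 'total': 86}

{'x': 35, 'y': 28, 'z': 23, 'total': 86}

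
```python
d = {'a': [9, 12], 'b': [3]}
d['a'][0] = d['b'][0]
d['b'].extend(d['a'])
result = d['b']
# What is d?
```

After line 1: d = {'a': [9, 12], 'b': [3]}
After line 2 (a[0] = b[0] = 3): d = {'a': [3, 12], 'b': [3]}
After line 3 (b.extend(a) appends [3, 12]): d = {'a': [3, 12], 'b': [3, 3, 12]}
After line 4: result = d['b'] = [3, 3, 12]

{'a': [3, 12], 'b': [3, 3, 12]}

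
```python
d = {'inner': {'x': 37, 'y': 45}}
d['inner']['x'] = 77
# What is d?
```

After line 1: d = {'inner': {'x': 37, 'y': 45}}
After line 2 (inner x overwritten): d = {'inner': {'x': 77, 'y': 45}}

{'inner': {'x': 77, 'y': 45}}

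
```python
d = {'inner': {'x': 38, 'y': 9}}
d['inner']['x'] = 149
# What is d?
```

After line 1: d = {'inner': {'x': 38, 'y': 9}}
After line 2 (inner x overwritten): d = {'inner': {'x': 149, 'y': 9}}

{'inner': {'x': 149, 'y': 9}}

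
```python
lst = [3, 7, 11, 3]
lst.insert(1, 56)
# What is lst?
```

[3, 56, 7, 11, 3]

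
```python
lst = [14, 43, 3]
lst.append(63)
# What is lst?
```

[14, 43, 3, 63]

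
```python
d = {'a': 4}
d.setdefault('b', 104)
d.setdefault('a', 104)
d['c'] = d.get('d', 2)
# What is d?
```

After line 1: d = {'a': 4}
After line 2 (setdefault adds 'b'=104): d = {'a': 4, 'b': 104}
After line 3 (setdefault 'a' no-op, already exists): d = {'a': 4, 'b': 104}
After line 4 (get('d', 2) returns default since 'd' not in d): d = {'a': 4, 'b': 104, 'c': 2}

{'a': 4, 'b': 104, 'c': 2}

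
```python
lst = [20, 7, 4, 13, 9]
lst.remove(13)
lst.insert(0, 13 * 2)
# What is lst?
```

After line 1: lst = [20, 7, 4, 13, 9]
After line 2 (remove first 13): lst = [20, 7, 4, 9]
After line 3 (insert 26 at index 0): lst = [26, 20, 7, 4, 9]

[26, 20, 7, 4, 9]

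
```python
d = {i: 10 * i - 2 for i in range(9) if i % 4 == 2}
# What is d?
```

{2: 18, 6: 58}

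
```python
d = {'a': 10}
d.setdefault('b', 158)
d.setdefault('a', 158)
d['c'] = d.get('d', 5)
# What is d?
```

After line 1: d = {'a': 10}
After line 2 (setdefault adds 'b'=158): d = {'a': 10, 'b': 158}
After line 3 (setdefault 'a' no-op, already exists): d = {'a': 10, 'b': 158}
After line 4 (get('d', 5) returns default since 'd' not in d): d = {'a': 10, 'b': 158, 'c': 5}

{'a': 10, 'b': 158, 'c': 5}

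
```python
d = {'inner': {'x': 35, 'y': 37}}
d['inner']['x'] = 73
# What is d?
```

After line 1: d = {'inner': {'x': 35, 'y': 37}}
After line 2 (inner x overwritten): d = {'inner': {'x': 73, 'y': 37}}

{'inner': {'x': 73, 'y': 37}}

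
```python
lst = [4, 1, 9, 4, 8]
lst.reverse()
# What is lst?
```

[8, 4, 9, 1, 4]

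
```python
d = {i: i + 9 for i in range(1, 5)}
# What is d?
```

{1: 10, 2: 11, 3: 12, 4: 13}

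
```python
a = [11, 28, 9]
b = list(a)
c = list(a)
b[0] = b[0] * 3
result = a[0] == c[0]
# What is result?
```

After line 1: a = [11, 28, 9]
After line 2 (b = list(a), copy): a = [11, 28, 9], b = [11, 28, 9]
After line 3 (c = list(a) is a copy, new object): c = [11, 28, 9]
After line 4 (b[0] = 11 * 3 = 33; only b mutates (copy)): a = [11, 28, 9], b = [33, 28, 9], c = [11, 28, 9]
After line 5 (a[0] = 11, c[0] = 11; result = True)

True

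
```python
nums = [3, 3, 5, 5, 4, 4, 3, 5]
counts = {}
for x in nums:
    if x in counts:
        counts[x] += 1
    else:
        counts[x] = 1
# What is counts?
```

Initial: counts = {}, nums = [3, 3, 5, 5, 4, 4, 3, 5]
See 3: counts = {3: 1}
See 3: counts = {3: 2}
See 5: counts = {3: 2, 5: 1}
See 5: counts = {3: 2, 5: 2}
See 4: counts = {3: 2, 5: 2, 4: 1}
See 4: counts = {3: 2, 5: 2, 4: 2}
See 3: counts = {3: 3, 5: 2, 4: 2}
See 5: counts = {3: 3, 5: 3, 4: 2}

{3: 3, 5: 3, 4: 2}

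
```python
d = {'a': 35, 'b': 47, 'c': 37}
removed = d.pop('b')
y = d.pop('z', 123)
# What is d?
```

After line 1: d = {'a': 35, 'b': 47, 'c': 37}
After line 2 (pop 'b' returns 47): d = {'a': 35, 'c': 37}, removed = 47
After line 3 (pop 'z' missing, returns default 123): d = {'a': 35, 'c': 37}, y = 123

{'a': 35, 'c': 37}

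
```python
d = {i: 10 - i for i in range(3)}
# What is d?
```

{0: 10, 1: 9, 2: 8}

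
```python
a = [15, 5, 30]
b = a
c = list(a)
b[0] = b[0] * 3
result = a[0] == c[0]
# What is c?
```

After line 1: a = [15, 5, 30]
After line 2 (b = a, alias): a = [15, 5, 30], b = [15, 5, 30]
After line 3 (c = list(a) is a copy, new object): c = [15, 5, 30]
After line 4 (b[0] = 15 * 3 = 45; mutates shared a/b): a = b = [45, 5, 30], c = [15, 5, 30]
After line 5 (a[0] = 45, c[0] = 15; result = False)

[15, 5, 30]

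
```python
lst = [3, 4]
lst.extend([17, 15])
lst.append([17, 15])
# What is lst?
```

After line 1: lst = [3, 4]
After line 2 (extend unpacks [17, 15]): lst = [3, 4, 17, 15]
After line 3 (append adds [17, 15] as single element): lst = [3, 4, 17, 15, [17, 15]]

[3, 4, 17, 15, [17, 15]]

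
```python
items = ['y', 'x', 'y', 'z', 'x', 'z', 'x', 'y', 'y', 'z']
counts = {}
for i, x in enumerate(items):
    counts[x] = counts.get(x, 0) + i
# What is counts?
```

Initial: counts = {}, items = ['y', 'x', 'y', 'z', 'x', 'z', 'x', 'y', 'y', 'z']
i=0, x='y': counts = {'y': 0}
i=1, x='x': counts = {'y': 0, 'x': 1}
i=2, x='y': counts = {'y': 2, 'x': 1}
i=3, x='z': counts = {'y': 2, 'x': 1, 'z': 3}
i=4, x='x': counts = {'y': 2, 'x': 5, 'z': 3}
i=5, x='z': counts = {'y': 2, 'x': 5, 'z': 8}
i=6, x='x': counts = {'y': 2, 'x': 11, 'z': 8}
i=7, x='y': counts = {'y': 9, 'x': 11, 'z': 8}
i=8, x='y': counts = {'y': 17, 'x': 11, 'z': 8}
i=9, x='z': counts = {'y': 17, 'x': 11, 'z': 17}

{'y': 17, 'x': 11, 'z': 17}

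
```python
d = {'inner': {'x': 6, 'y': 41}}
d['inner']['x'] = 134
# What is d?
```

After line 1: d = {'inner': {'x': 6, 'y': 41}}
After line 2 (inner x overwritten): d = {'inner': {'x': 134, 'y': 41}}

{'inner': {'x': 134, 'y': 41}}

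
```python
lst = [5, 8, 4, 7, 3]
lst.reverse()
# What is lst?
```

[3, 7, 4, 8, 5]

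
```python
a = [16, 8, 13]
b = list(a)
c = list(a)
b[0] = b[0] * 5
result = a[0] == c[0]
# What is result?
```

After line 1: a = [16, 8, 13]
After line 2 (b = list(a), copy): a = [16, 8, 13], b = [16, 8, 13]
After line 3 (c = list(a) is a copy, new object): c = [16, 8, 13]
After line 4 (b[0] = 16 * 5 = 80; only b mutates (copy)): a = [16, 8, 13], b = [80, 8, 13], c = [16, 8, 13]
After line 5 (a[0] = 16, c[0] = 16; result = True)

True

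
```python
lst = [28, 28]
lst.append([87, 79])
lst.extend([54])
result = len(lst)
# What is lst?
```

After line 1: lst = [28, 28]
After line 2 (append adds [87, 79] as single element): lst = [28, 28, [87, 79]]
After line 3 (extend unpacks [54], adds 54): lst = [28, 28, [87, 79], 54]
After line 4: result = len(lst) = 4

[28, 28, [87, 79], 54]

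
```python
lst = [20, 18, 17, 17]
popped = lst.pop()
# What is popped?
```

17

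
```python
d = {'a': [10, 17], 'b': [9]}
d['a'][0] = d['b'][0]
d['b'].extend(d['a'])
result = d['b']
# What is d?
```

After line 1: d = {'a': [10, 17], 'b': [9]}
After line 2 (a[0] = b[0] = 9): d = {'a': [9, 17], 'b': [9]}
After line 3 (b.extend(a) appends [9, 17]): d = {'a': [9, 17], 'b': [9, 9, 17]}
After line 4: result = d['b'] = [9, 9, 17]

{'a': [9, 17], 'b': [9, 9, 17]}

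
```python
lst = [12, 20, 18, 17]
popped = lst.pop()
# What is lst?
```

[12, 20, 18]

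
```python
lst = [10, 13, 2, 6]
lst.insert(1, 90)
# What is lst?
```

[10, 90, 13, 2, 6]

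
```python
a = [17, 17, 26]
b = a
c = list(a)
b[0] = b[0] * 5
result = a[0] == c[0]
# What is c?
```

After line 1: a = [17, 17, 26]
After line 2 (b = a, alias): a = [17, 17, 26], b = [17, 17, 26]
After line 3 (c = list(a) is a copy, new object): c = [17, 17, 26]
After line 4 (b[0] = 17 * 5 = 85; mutates shared a/b): a = b = [85, 17, 26], c = [17, 17, 26]
After line 5 (a[0] = 85, c[0] = 17; result = False)

[17, 17, 26]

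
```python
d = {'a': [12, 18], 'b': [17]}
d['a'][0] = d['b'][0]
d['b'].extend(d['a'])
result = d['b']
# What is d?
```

After line 1: d = {'a': [12, 18], 'b': [17]}
After line 2 (a[0] = b[0] = 17): d = {'a': [17, 18], 'b': [17]}
After line 3 (b.extend(a) appends [17, 18]): d = {'a': [17, 18], 'b': [17, 17, 18]}
After line 4: result = d['b'] = [17, 17, 18]

{'a': [17, 18], 'b': [17, 17, 18]}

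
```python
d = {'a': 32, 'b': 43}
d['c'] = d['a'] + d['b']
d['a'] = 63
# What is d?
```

After line 1: d = {'a': 32, 'b': 43}
After line 2 (d['c'] = 32 + 43): d = {'a': 32, 'b': 43, 'c': 75}
After line 3: d = {'a': 63, 'b': 43, 'c': 75}

{'a': 63, 'b': 43, 'c': 75}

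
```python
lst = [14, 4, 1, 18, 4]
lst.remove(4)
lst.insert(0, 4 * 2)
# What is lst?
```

After line 1: lst = [14, 4, 1, 18, 4]
After line 2 (remove first 4): lst = [14, 1, 18, 4]
After line 3 (insert 8 at index 0): lst = [8, 14, 1, 18, 4]

[8, 14, 1, 18, 4]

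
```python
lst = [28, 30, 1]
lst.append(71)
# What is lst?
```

[28, 30, 1, 71]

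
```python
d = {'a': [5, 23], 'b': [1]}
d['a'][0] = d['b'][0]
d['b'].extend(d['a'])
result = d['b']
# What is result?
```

After line 1: d = {'a': [5, 23], 'b': [1]}
After line 2 (a[0] = b[0] = 1): d = {'a': [1, 23], 'b': [1]}
After line 3 (b.extend(a) appends [1, 23]): d = {'a': [1, 23], 'b': [1, 1, 23]}
After line 4: result = d['b'] = [1, 1, 23]

[1, 1, 23]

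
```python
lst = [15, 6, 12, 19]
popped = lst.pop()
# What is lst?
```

[15, 6, 12]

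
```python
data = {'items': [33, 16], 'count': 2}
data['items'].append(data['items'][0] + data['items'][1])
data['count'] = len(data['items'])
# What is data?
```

After line 1: data = {'items': [33, 16], 'count': 2}
After line 2 (append 33 + 16 = 49): data = {'items': [33, 16, 49], 'count': 2}
After line 3 (count = len(items) = 3): data = {'items': [33, 16, 49], 'count': 3}

{'items': [33, 16, 49], 'count': 3}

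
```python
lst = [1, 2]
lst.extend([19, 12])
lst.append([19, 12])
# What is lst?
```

After line 1: lst = [1, 2]
After line 2 (extend unpacks [19, 12]): lst = [1, 2, 19, 12]
After line 3 (append adds [19, 12] as single element): lst = [1, 2, 19, 12, [19, 12]]

[1, 2, 19, 12, [19, 12]]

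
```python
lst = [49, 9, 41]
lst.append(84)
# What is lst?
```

[49, 9, 41, 84]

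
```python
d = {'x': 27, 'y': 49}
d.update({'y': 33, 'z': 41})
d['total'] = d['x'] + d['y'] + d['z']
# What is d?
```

After line 1: d = {'x': 27, 'y': 49}
After line 2 (y overwritten, z added): d = {'x': 27, 'y': 33, 'z': 41}
After line 3 (total = 27 + 33 + 41 = 101): d = {'x': 27, 'y': 33, 'z': 41, 'total': 101}

{'x': 27, 'y': 33, 'z': 41, 'total': 101}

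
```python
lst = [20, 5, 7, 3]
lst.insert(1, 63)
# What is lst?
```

[20, 63, 5, 7, 3]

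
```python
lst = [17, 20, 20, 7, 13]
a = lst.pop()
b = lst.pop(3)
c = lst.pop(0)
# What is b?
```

After line 1: lst = [17, 20, 20, 7, 13]
After line 2 (pop() -> a = 13): lst = [17, 20, 20, 7]
After line 3 (pop(3) -> b = 7): lst = [17, 20, 20]
After line 4 (pop(0) -> c = 17): lst = [20, 20]

7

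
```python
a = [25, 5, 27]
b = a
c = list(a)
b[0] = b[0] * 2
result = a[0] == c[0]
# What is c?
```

After line 1: a = [25, 5, 27]
After line 2 (b = a, alias): a = [25, 5, 27], b = [25, 5, 27]
After line 3 (c = list(a) is a copy, new object): c = [25, 5, 27]
After line 4 (b[0] = 25 * 2 = 50; mutates shared a/b): a = b = [50, 5, 27], c = [25, 5, 27]
After line 5 (a[0] = 50, c[0] = 25; result = False)

[25, 5, 27]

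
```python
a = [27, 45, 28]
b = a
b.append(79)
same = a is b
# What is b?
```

After line 1: a = [27, 45, 28]
After line 2 (b = a is an alias, same object): a = [27, 45, 28], b = [27, 45, 28]
After line 3 (b.append mutates the shared list): a = [27, 45, 28, 79], b = [27, 45, 28, 79]
After line 4 (same = a is b; same object -> True): same = True

[27, 45, 28, 79]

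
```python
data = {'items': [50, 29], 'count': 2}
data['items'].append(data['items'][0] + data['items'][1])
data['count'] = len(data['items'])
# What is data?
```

After line 1: data = {'items': [50, 29], 'count': 2}
After line 2 (append 50 + 29 = 79): data = {'items': [50, 29, 79], 'count': 2}
After line 3 (count = len(items) = 3): data = {'items': [50, 29, 79], 'count': 3}

{'items': [50, 29, 79], 'count': 3}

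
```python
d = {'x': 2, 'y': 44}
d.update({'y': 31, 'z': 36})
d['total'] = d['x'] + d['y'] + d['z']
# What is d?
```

After line 1: d = {'x': 2, 'y': 44}
After line 2 (y overwritten, z added): d = {'x': 2, 'y': 31, 'z': 36}
After line 3 (total = 2 + 31 + 36 = 69): d = {'x': 2, 'y': 31, 'z': 36, 'total': 69}

{'x': 2, 'y': 31, 'z': 36, 'total': 69}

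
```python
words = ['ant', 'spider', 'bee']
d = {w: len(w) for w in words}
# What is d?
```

{'ant': 3, 'spider': 6, 'bee': 3}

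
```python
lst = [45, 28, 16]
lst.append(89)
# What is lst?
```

[45, 28, 16, 89]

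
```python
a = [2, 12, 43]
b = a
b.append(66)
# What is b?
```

After line 1: a = [2, 12, 43]
After line 2 (b = a is an alias, same object): a = [2, 12, 43], b = [2, 12, 43]
After line 3 (b.append mutates the shared list): a = [2, 12, 43, 66], b = [2, 12, 43, 66]

[2, 12, 43, 66]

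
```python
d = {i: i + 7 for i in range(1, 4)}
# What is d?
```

{1: 8, 2: 9, 3: 10}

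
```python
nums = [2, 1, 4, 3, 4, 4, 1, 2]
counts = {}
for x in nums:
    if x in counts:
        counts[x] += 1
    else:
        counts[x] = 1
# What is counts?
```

Initial: counts = {}, nums = [2, 1, 4, 3, 4, 4, 1, 2]
See 2: counts = {2: 1}
See 1: counts = {2: 1, 1: 1}
See 4: counts = {2: 1, 1: 1, 4: 1}
See 3: counts = {2: 1, 1: 1, 4: 1, 3: 1}
See 4: counts = {2: 1, 1: 1, 4: 2, 3: 1}
See 4: counts = {2: 1, 1: 1, 4: 3, 3: 1}
See 1: counts = {2: 1, 1: 2, 4: 3, 3: 1}
See 2: counts = {2: 2, 1: 2, 4: 3, 3: 1}

{2: 2, 1: 2, 4: 3, 3: 1}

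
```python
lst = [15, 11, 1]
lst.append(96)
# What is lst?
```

[15, 11, 1, 96]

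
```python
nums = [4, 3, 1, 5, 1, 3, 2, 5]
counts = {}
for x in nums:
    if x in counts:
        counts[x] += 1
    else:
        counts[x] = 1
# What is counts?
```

Initial: counts = {}, nums = [4, 3, 1, 5, 1, 3, 2, 5]
See 4: counts = {4: 1}
See 3: counts = {4: 1, 3: 1}
See 1: counts = {4: 1, 3: 1, 1: 1}
See 5: counts = {4: 1, 3: 1, 1: 1, 5: 1}
See 1: counts = {4: 1, 3: 1, 1: 2, 5: 1}
See 3: counts = {4: 1, 3: 2, 1: 2, 5: 1}
See 2: counts = {4: 1, 3: 2, 1: 2, 5: 1, 2: 1}
See 5: counts = {4: 1, 3: 2, 1: 2, 5: 2, 2: 1}

{4: 1, 3: 2, 1: 2, 5: 2, 2: 1}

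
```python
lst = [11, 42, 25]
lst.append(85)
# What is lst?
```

[11, 42, 25, 85]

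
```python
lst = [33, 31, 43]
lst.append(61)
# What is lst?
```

[33, 31, 43, 61]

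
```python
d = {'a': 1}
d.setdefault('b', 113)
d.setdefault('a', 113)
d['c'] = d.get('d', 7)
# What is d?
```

After line 1: d = {'a': 1}
After line 2 (setdefault adds 'b'=113): d = {'a': 1, 'b': 113}
After line 3 (setdefault 'a' no-op, already exists): d = {'a': 1, 'b': 113}
After line 4 (get('d', 7) returns default since 'd' not in d): d = {'a': 1, 'b': 113, 'c': 7}

{'a': 1, 'b': 113, 'c': 7}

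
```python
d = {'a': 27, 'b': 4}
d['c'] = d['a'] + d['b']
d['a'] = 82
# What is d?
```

After line 1: d = {'a': 27, 'b': 4}
After line 2 (d['c'] = 27 + 4): d = {'a': 27, 'b': 4, 'c': 31}
After line 3: d = {'a': 82, 'b': 4, 'c': 31}

{'a': 82, 'b': 4, 'c': 31}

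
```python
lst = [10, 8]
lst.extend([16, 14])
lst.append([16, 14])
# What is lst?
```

After line 1: lst = [10, 8]
After line 2 (extend unpacks [16, 14]): lst = [10, 8, 16, 14]
After line 3 (append adds [16, 14] as single element): lst = [10, 8, 16, 14, [16, 14]]

[10, 8, 16, 14, [16, 14]]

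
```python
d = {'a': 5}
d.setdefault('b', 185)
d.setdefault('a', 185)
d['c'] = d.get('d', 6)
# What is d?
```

After line 1: d = {'a': 5}
After line 2 (setdefault adds 'b'=185): d = {'a': 5, 'b': 185}
After line 3 (setdefault 'a' no-op, already exists): d = {'a': 5, 'b': 185}
After line 4 (get('d', 6) returns default since 'd' not in d): d = {'a': 5, 'b': 185, 'c': 6}

{'a': 5, 'b': 185, 'c': 6}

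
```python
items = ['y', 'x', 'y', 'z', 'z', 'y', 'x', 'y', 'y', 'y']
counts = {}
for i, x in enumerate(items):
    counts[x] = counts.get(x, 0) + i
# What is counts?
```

Initial: counts = {}, items = ['y', 'x', 'y', 'z', 'z', 'y', 'x', 'y', 'y', 'y']
i=0, x='y': counts = {'y': 0}
i=1, x='x': counts = {'y': 0, 'x': 1}
i=2, x='y': counts = {'y': 2, 'x': 1}
i=3, x='z': counts = {'y': 2, 'x': 1, 'z': 3}
i=4, x='z': counts = {'y': 2, 'x': 1, 'z': 7}
i=5, x='y': counts = {'y': 7, 'x': 1, 'z': 7}
i=6, x='x': counts = {'y': 7, 'x': 7, 'z': 7}
i=7, x='y': counts = {'y': 14, 'x': 7, 'z': 7}
i=8, x='y': counts = {'y': 22, 'x': 7, 'z': 7}
i=9, x='y': counts = {'y': 31, 'x': 7, 'z': 7}

{'y': 31, 'x': 7, 'z': 7}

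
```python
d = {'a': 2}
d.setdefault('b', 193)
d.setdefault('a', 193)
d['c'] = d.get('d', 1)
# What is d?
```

After line 1: d = {'a': 2}
After line 2 (setdefault adds 'b'=193): d = {'a': 2, 'b': 193}
After line 3 (setdefault 'a' no-op, already exists): d = {'a': 2, 'b': 193}
After line 4 (get('d', 1) returns default since 'd' not in d): d = {'a': 2, 'b': 193, 'c': 1}

{'a': 2, 'b': 193, 'c': 1}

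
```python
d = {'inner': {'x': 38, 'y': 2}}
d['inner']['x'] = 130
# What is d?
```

After line 1: d = {'inner': {'x': 38, 'y': 2}}
After line 2 (inner x overwritten): d = {'inner': {'x': 130, 'y': 2}}

{'inner': {'x': 130, 'y': 2}}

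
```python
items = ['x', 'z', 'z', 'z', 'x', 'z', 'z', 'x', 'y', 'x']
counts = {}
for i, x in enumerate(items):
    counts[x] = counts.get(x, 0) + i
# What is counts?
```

Initial: counts = {}, items = ['x', 'z', 'z', 'z', 'x', 'z', 'z', 'x', 'y', 'x']
i=0, x='x': counts = {'x': 0}
i=1, x='z': counts = {'x': 0, 'z': 1}
i=2, x='z': counts = {'x': 0, 'z': 3}
i=3, x='z': counts = {'x': 0, 'z': 6}
i=4, x='x': counts = {'x': 4, 'z': 6}
i=5, x='z': counts = {'x': 4, 'z': 11}
i=6, x='z': counts = {'x': 4, 'z': 17}
i=7, x='x': counts = {'x': 11, 'z': 17}
i=8, x='y': counts = {'x': 11, 'z': 17, 'y': 8}
i=9, x='x': counts = {'x': 20, 'z': 17, 'y': 8}

{'x': 20, 'z': 17, 'y': 8}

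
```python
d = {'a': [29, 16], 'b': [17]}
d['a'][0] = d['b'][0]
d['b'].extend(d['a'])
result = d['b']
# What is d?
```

After line 1: d = {'a': [29, 16], 'b': [17]}
After line 2 (a[0] = b[0] = 17): d = {'a': [17, 16], 'b': [17]}
After line 3 (b.extend(a) appends [17, 16]): d = {'a': [17, 16], 'b': [17, 17, 16]}
After line 4: result = d['b'] = [17, 17, 16]

{'a': [17, 16], 'b': [17, 17, 16]}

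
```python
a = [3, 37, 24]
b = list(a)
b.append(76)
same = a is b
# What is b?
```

After line 1: a = [3, 37, 24]
After line 2 (b = list(a) is a shallow copy, new object): a = [3, 37, 24], b = [3, 37, 24]
After line 3 (append only mutates b): a = [3, 37, 24], b = [3, 37, 24, 76]
After line 4 (same = a is b; different objects -> False): same = False

[3, 37, 24, 76]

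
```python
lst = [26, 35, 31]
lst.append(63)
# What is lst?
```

[26, 35, 31, 63]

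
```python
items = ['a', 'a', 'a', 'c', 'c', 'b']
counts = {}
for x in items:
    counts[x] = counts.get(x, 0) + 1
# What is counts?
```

Initial: counts = {}, items = ['a', 'a', 'a', 'c', 'c', 'b']
See 'a': counts = {'a': 1}
See 'a': counts = {'a': 2}
See 'a': counts = {'a': 3}
See 'c': counts = {'a': 3, 'c': 1}
See 'c': counts = {'a': 3, 'c': 2}
See 'b': counts = {'a': 3, 'c': 2, 'b': 1}

{'a': 3, 'c': 2, 'b': 1}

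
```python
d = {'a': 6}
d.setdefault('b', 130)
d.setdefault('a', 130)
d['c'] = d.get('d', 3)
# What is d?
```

After line 1: d = {'a': 6}
After line 2 (setdefault adds 'b'=130): d = {'a': 6, 'b': 130}
After line 3 (setdefault 'a' no-op, already exists): d = {'a': 6, 'b': 130}
After line 4 (get('d', 3) returns default since 'd' not in d): d = {'a': 6, 'b': 130, 'c': 3}

{'a': 6, 'b': 130, 'c': 3}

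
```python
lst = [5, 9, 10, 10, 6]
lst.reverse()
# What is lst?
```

[6, 10, 10, 9, 5]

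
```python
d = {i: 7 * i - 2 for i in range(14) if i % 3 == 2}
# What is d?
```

{2: 12, 5: 33, 8: 54, 11: 75}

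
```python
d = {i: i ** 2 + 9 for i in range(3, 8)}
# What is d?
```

{3: 18, 4: 25, 5: 34, 6: 45, 7: 58}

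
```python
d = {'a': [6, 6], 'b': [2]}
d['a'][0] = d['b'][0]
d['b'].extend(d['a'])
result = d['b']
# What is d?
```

After line 1: d = {'a': [6, 6], 'b': [2]}
After line 2 (a[0] = b[0] = 2): d = {'a': [2, 6], 'b': [2]}
After line 3 (b.extend(a) appends [2, 6]): d = {'a': [2, 6], 'b': [2, 2, 6]}
After line 4: result = d['b'] = [2, 2, 6]

{'a': [2, 6], 'b': [2, 2, 6]}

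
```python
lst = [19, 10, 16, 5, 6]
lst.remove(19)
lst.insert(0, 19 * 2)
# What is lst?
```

After line 1: lst = [19, 10, 16, 5, 6]
After line 2 (remove first 19): lst = [10, 16, 5, 6]
After line 3 (insert 38 at index 0): lst = [38, 10, 16, 5, 6]

[38, 10, 16, 5, 6]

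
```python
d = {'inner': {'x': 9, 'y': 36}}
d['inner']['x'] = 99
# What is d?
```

After line 1: d = {'inner': {'x': 9, 'y': 36}}
After line 2 (inner x overwritten): d = {'inner': {'x': 99, 'y': 36}}

{'inner': {'x': 99, 'y': 36}}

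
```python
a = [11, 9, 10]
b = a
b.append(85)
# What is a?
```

After line 1: a = [11, 9, 10]
After line 2 (b = a is an alias, same object): a = [11, 9, 10], b = [11, 9, 10]
After line 3 (b.append mutates the shared list): a = [11, 9, 10, 85], b = [11, 9, 10, 85]

[11, 9, 10, 85]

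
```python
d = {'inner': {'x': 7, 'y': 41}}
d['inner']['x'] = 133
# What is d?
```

After line 1: d = {'inner': {'x': 7, 'y': 41}}
After line 2 (inner x overwritten): d = {'inner': {'x': 133, 'y': 41}}

{'inner': {'x': 133, 'y': 41}}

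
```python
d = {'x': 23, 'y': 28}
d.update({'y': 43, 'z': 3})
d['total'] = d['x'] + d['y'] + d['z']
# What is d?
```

After line 1: d = {'x': 23, 'y': 28}
After line 2 (y overwritten, z added): d = {'x': 23, 'y': 43, 'z': 3}
After line 3 (total = 23 + 43 + 3 = 69): d = {'x': 23, 'y': 43, 'z': 3, 'total': 69}

{'x': 23, 'y': 43, 'z': 3, 'total': 69}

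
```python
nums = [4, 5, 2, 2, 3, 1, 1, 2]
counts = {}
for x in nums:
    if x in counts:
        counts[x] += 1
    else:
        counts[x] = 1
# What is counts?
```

Initial: counts = {}, nums = [4, 5, 2, 2, 3, 1, 1, 2]
See 4: counts = {4: 1}
See 5: counts = {4: 1, 5: 1}
See 2: counts = {4: 1, 5: 1, 2: 1}
See 2: counts = {4: 1, 5: 1, 2: 2}
See 3: counts = {4: 1, 5: 1, 2: 2, 3: 1}
See 1: counts = {4: 1, 5: 1, 2: 2, 3: 1, 1: 1}
See 1: counts = {4: 1, 5: 1, 2: 2, 3: 1, 1: 2}
See 2: counts = {4: 1, 5: 1, 2: 3, 3: 1, 1: 2}

{4: 1, 5: 1, 2: 3, 3: 1, 1: 2}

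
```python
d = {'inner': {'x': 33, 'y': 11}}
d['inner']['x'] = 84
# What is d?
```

After line 1: d = {'inner': {'x': 33, 'y': 11}}
After line 2 (inner x overwritten): d = {'inner': {'x': 84, 'y': 11}}

{'inner': {'x': 84, 'y': 11}}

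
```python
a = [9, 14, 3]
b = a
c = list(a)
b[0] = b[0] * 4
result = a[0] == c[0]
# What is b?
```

After line 1: a = [9, 14, 3]
After line 2 (b = a, alias): a = [9, 14, 3], b = [9, 14, 3]
After line 3 (c = list(a) is a copy, new object): c = [9, 14, 3]
After line 4 (b[0] = 9 * 4 = 36; mutates shared a/b): a = b = [36, 14, 3], c = [9, 14, 3]
After line 5 (a[0] = 36, c[0] = 9; result = False)

[36, 14, 3]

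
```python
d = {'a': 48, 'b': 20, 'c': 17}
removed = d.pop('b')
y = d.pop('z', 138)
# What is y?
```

After line 1: d = {'a': 48, 'b': 20, 'c': 17}
After line 2 (pop 'b' returns 20): d = {'a': 48, 'c': 17}, removed = 20
After line 3 (pop 'z' missing, returns default 138): d = {'a': 48, 'c': 17}, y = 138

138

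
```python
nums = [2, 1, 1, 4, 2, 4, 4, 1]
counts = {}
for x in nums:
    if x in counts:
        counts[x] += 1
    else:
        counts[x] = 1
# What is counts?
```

Initial: counts = {}, nums = [2, 1, 1, 4, 2, 4, 4, 1]
See 2: counts = {2: 1}
See 1: counts = {2: 1, 1: 1}
See 1: counts = {2: 1, 1: 2}
See 4: counts = {2: 1, 1: 2, 4: 1}
See 2: counts = {2: 2, 1: 2, 4: 1}
See 4: counts = {2: 2, 1: 2, 4: 2}
See 4: counts = {2: 2, 1: 2, 4: 3}
See 1: counts = {2: 2, 1: 3, 4: 3}

{2: 2, 1: 3, 4: 3}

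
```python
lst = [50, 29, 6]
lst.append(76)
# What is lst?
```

[50, 29, 6, 76]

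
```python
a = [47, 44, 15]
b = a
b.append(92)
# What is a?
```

After line 1: a = [47, 44, 15]
After line 2 (b = a is an alias, same object): a = [47, 44, 15], b = [47, 44, 15]
After line 3 (b.append mutates the shared list): a = [47, 44, 15, 92], b = [47, 44, 15, 92]

[47, 44, 15, 92]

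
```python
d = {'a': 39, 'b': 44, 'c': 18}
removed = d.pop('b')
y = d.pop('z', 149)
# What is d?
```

After line 1: d = {'a': 39, 'b': 44, 'c': 18}
After line 2 (pop 'b' returns 44): d = {'a': 39, 'c': 18}, removed = 44
After line 3 (pop 'z' missing, returns default 149): d = {'a': 39, 'c': 18}, y = 149

{'a': 39, 'c': 18}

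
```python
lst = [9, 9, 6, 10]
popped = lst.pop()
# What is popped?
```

10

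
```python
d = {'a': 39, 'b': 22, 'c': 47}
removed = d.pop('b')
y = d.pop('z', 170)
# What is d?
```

After line 1: d = {'a': 39, 'b': 22, 'c': 47}
After line 2 (pop 'b' returns 22): d = {'a': 39, 'c': 47}, removed = 22
After line 3 (pop 'z' missing, returns default 170): d = {'a': 39, 'c': 47}, y = 170

{'a': 39, 'c': 47}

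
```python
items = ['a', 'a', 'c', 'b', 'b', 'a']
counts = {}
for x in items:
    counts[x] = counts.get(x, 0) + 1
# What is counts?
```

Initial: counts = {}, items = ['a', 'a', 'c', 'b', 'b', 'a']
See 'a': counts = {'a': 1}
See 'a': counts = {'a': 2}
See 'c': counts = {'a': 2, 'c': 1}
See 'b': counts = {'a': 2, 'c': 1, 'b': 1}
See 'b': counts = {'a': 2, 'c': 1, 'b': 2}
See 'a': counts = {'a': 3, 'c': 1, 'b': 2}

{'a': 3, 'c': 1, 'b': 2}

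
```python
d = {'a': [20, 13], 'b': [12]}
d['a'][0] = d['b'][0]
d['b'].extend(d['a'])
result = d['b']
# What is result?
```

After line 1: d = {'a': [20, 13], 'b': [12]}
After line 2 (a[0] = b[0] = 12): d = {'a': [12, 13], 'b': [12]}
After line 3 (b.extend(a) appends [12, 13]): d = {'a': [12, 13], 'b': [12, 12, 13]}
After line 4: result = d['b'] = [12, 12, 13]

[12, 12, 13]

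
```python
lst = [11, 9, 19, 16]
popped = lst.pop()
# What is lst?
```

[11, 9, 19]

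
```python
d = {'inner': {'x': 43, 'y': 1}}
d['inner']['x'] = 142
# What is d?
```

After line 1: d = {'inner': {'x': 43, 'y': 1}}
After line 2 (inner x overwritten): d = {'inner': {'x': 142, 'y': 1}}

{'inner': {'x': 142, 'y': 1}}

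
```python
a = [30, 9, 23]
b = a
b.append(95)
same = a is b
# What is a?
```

After line 1: a = [30, 9, 23]
After line 2 (b = a is an alias, same object): a = [30, 9, 23], b = [30, 9, 23]
After line 3 (b.append mutates the shared list): a = [30, 9, 23, 95], b = [30, 9, 23, 95]
After line 4 (same = a is b; same object -> True): same = True

[30, 9, 23, 95]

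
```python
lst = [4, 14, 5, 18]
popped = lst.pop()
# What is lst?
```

[4, 14, 5]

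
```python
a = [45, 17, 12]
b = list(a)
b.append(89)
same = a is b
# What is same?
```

After line 1: a = [45, 17, 12]
After line 2 (b = list(a) is a shallow copy, new object): a = [45, 17, 12], b = [45, 17, 12]
After line 3 (append only mutates b): a = [45, 17, 12], b = [45, 17, 12, 89]
After line 4 (same = a is b; different objects -> False): same = False

False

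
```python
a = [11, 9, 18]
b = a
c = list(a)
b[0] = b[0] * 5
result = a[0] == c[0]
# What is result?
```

After line 1: a = [11, 9, 18]
After line 2 (b = a, alias): a = [11, 9, 18], b = [11, 9, 18]
After line 3 (c = list(a) is a copy, new object): c = [11, 9, 18]
After line 4 (b[0] = 11 * 5 = 55; mutates shared a/b): a = b = [55, 9, 18], c = [11, 9, 18]
After line 5 (a[0] = 55, c[0] = 11; result = False)

False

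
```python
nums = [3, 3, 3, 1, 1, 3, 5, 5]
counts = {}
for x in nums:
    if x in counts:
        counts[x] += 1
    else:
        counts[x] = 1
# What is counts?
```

Initial: counts = {}, nums = [3, 3, 3, 1, 1, 3, 5, 5]
See 3: counts = {3: 1}
See 3: counts = {3: 2}
See 3: counts = {3: 3}
See 1: counts = {3: 3, 1: 1}
See 1: counts = {3: 3, 1: 2}
See 3: counts = {3: 4, 1: 2}
See 5: counts = {3: 4, 1: 2, 5: 1}
See 5: counts = {3: 4, 1: 2, 5: 2}

{3: 4, 1: 2, 5: 2}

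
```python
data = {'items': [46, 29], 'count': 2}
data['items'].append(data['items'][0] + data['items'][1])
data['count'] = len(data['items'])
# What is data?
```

After line 1: data = {'items': [46, 29], 'count': 2}
After line 2 (append 46 + 29 = 75): data = {'items': [46, 29, 75], 'count': 2}
After line 3 (count = len(items) = 3): data = {'items': [46, 29, 75], 'count': 3}

{'items': [46, 29, 75], 'count': 3}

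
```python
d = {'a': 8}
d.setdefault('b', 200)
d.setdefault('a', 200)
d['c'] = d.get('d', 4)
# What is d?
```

After line 1: d = {'a': 8}
After line 2 (setdefault adds 'b'=200): d = {'a': 8, 'b': 200}
After line 3 (setdefault 'a' no-op, already exists): d = {'a': 8, 'b': 200}
After line 4 (get('d', 4) returns default since 'd' not in d): d = {'a': 8, 'b': 200, 'c': 4}

{'a': 8, 'b': 200, 'c': 4}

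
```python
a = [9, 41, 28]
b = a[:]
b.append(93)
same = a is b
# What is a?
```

After line 1: a = [9, 41, 28]
After line 2 (b = a[:] is a shallow copy, new object): a = [9, 41, 28], b = [9, 41, 28]
After line 3 (append only mutates b): a = [9, 41, 28], b = [9, 41, 28, 93]
After line 4 (same = a is b; different objects -> False): same = False

[9, 41, 28]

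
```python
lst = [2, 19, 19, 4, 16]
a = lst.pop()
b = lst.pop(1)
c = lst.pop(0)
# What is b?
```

After line 1: lst = [2, 19, 19, 4, 16]
After line 2 (pop() -> a = 16): lst = [2, 19, 19, 4]
After line 3 (pop(1) -> b = 19): lst = [2, 19, 4]
After line 4 (pop(0) -> c = 2): lst = [19, 4]

19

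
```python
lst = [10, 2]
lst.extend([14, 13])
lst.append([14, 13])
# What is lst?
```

After line 1: lst = [10, 2]
After line 2 (extend unpacks [14, 13]): lst = [10, 2, 14, 13]
After line 3 (append adds [14, 13] as single element): lst = [10, 2, 14, 13, [14, 13]]

[10, 2, 14, 13, [14, 13]]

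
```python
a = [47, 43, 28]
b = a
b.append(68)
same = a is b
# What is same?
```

After line 1: a = [47, 43, 28]
After line 2 (b = a is an alias, same object): a = [47, 43, 28], b = [47, 43, 28]
After line 3 (b.append mutates the shared list): a = [47, 43, 28, 68], b = [47, 43, 28, 68]
After line 4 (same = a is b; same object -> True): same = True

True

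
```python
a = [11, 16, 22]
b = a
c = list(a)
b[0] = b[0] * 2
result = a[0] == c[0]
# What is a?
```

After line 1: a = [11, 16, 22]
After line 2 (b = a, alias): a = [11, 16, 22], b = [11, 16, 22]
After line 3 (c = list(a) is a copy, new object): c = [11, 16, 22]
After line 4 (b[0] = 11 * 2 = 22; mutates shared a/b): a = b = [22, 16, 22], c = [11, 16, 22]
After line 5 (a[0] = 22, c[0] = 11; result = False)

[22, 16, 22]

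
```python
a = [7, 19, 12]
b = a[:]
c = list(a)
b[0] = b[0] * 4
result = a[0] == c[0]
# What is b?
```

After line 1: a = [7, 19, 12]
After line 2 (b = a[:], copy): a = [7, 19, 12], b = [7, 19, 12]
After line 3 (c = list(a) is a copy, new object): c = [7, 19, 12]
After line 4 (b[0] = 7 * 4 = 28; only b mutates (copy)): a = [7, 19, 12], b = [28, 19, 12], c = [7, 19, 12]
After line 5 (a[0] = 7, c[0] = 7; result = True)

[28, 19, 12]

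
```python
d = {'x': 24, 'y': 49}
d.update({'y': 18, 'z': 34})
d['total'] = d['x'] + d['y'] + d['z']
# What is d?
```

After line 1: d = {'x': 24, 'y': 49}
After line 2 (y overwritten, z added): d = {'x': 24, 'y': 18, 'z': 34}
After line 3 (total = 24 + 18 + 34 = 76): d = {'x': 24, 'y': 18, 'z': 34, 'total': 76}

{'x': 24, 'y': 18, 'z': 34, 'total': 76}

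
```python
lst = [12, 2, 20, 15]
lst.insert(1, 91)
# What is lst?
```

[12, 91, 2, 20, 15]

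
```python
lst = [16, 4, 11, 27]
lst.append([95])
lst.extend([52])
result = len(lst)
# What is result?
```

After line 1: lst = [16, 4, 11, 27]
After line 2 (append adds [95] as single element): lst = [16, 4, 11, 27, [95]]
After line 3 (extend unpacks [52], adds 52): lst = [16, 4, 11, 27, [95], 52]
After line 4: result = len(lst) = 6

6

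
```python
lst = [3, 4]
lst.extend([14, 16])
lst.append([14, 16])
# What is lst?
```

After line 1: lst = [3, 4]
After line 2 (extend unpacks [14, 16]): lst = [3, 4, 14, 16]
After line 3 (append adds [14, 16] as single element): lst = [3, 4, 14, 16, [14, 16]]

[3, 4, 14, 16, [14, 16]]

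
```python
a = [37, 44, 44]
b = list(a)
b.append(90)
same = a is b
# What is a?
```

After line 1: a = [37, 44, 44]
After line 2 (b = list(a) is a shallow copy, new object): a = [37, 44, 44], b = [37, 44, 44]
After line 3 (append only mutates b): a = [37, 44, 44], b = [37, 44, 44, 90]
After line 4 (same = a is b; different objects -> False): same = False

[37, 44, 44]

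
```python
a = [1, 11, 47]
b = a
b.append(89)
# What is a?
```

After line 1: a = [1, 11, 47]
After line 2 (b = a is an alias, same object): a = [1, 11, 47], b = [1, 11, 47]
After line 3 (b.append mutates the shared list): a = [1, 11, 47, 89], b = [1, 11, 47, 89]

[1, 11, 47, 89]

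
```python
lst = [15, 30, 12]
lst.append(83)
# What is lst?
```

[15, 30, 12, 83]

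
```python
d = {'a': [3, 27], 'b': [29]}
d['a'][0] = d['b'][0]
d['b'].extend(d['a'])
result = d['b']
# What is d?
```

After line 1: d = {'a': [3, 27], 'b': [29]}
After line 2 (a[0] = b[0] = 29): d = {'a': [29, 27], 'b': [29]}
After line 3 (b.extend(a) appends [29, 27]): d = {'a': [29, 27], 'b': [29, 29, 27]}
After line 4: result = d['b'] = [29, 29, 27]

{'a': [29, 27], 'b': [29, 29, 27]}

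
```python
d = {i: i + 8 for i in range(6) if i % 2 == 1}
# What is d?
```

{1: 9, 3: 11, 5: 13}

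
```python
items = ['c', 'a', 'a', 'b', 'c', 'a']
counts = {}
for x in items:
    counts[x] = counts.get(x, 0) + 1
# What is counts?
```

Initial: counts = {}, items = ['c', 'a', 'a', 'b', 'c', 'a']
See 'c': counts = {'c': 1}
See 'a': counts = {'c': 1, 'a': 1}
See 'a': counts = {'c': 1, 'a': 2}
See 'b': counts = {'c': 1, 'a': 2, 'b': 1}
See 'c': counts = {'c': 2, 'a': 2, 'b': 1}
See 'a': counts = {'c': 2, 'a': 3, 'b': 1}

{'c': 2, 'a': 3, 'b': 1}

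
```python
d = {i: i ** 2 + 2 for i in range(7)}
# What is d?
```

{0: 2, 1: 3, 2: 6, 3: 11, 4: 18, 5: 27, 6: 38}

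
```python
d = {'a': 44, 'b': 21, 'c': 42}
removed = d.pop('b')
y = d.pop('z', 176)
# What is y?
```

After line 1: d = {'a': 44, 'b': 21, 'c': 42}
After line 2 (pop 'b' returns 21): d = {'a': 44, 'c': 42}, removed = 21
After line 3 (pop 'z' missing, returns default 176): d = {'a': 44, 'c': 42}, y = 176

176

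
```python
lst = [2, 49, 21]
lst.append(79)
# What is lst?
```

[2, 49, 21, 79]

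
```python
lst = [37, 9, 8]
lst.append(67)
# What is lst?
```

[37, 9, 8, 67]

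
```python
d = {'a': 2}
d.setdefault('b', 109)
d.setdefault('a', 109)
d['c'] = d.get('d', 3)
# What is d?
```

After line 1: d = {'a': 2}
After line 2 (setdefault adds 'b'=109): d = {'a': 2, 'b': 109}
After line 3 (setdefault 'a' no-op, already exists): d = {'a': 2, 'b': 109}
After line 4 (get('d', 3) returns default since 'd' not in d): d = {'a': 2, 'b': 109, 'c': 3}

{'a': 2, 'b': 109, 'c': 3}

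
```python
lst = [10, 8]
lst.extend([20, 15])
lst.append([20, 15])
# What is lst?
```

After line 1: lst = [10, 8]
After line 2 (extend unpacks [20, 15]): lst = [10, 8, 20, 15]
After line 3 (append adds [20, 15] as single element): lst = [10, 8, 20, 15, [20, 15]]

[10, 8, 20, 15, [20, 15]]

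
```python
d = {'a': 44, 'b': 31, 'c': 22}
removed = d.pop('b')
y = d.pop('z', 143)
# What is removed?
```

After line 1: d = {'a': 44, 'b': 31, 'c': 22}
After line 2 (pop 'b' returns 31): d = {'a': 44, 'c': 22}, removed = 31
After line 3 (pop 'z' missing, returns default 143): d = {'a': 44, 'c': 22}, y = 143

31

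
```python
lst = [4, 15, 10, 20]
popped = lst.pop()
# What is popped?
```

20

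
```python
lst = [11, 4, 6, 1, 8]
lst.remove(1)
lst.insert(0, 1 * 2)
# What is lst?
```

After line 1: lst = [11, 4, 6, 1, 8]
After line 2 (remove first 1): lst = [11, 4, 6, 8]
After line 3 (insert 2 at index 0): lst = [2, 11, 4, 6, 8]

[2, 11, 4, 6, 8]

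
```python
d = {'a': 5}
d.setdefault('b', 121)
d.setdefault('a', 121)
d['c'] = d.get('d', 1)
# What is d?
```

After line 1: d = {'a': 5}
After line 2 (setdefault adds 'b'=121): d = {'a': 5, 'b': 121}
After line 3 (setdefault 'a' no-op, already exists): d = {'a': 5, 'b': 121}
After line 4 (get('d', 1) returns default since 'd' not in d): d = {'a': 5, 'b': 121, 'c': 1}

{'a': 5, 'b': 121, 'c': 1}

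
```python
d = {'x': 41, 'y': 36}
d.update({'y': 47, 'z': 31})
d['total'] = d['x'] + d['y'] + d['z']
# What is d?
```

After line 1: d = {'x': 41, 'y': 36}
After line 2 (y overwritten, z added): d = {'x': 41, 'y': 47, 'z': 31}
After line 3 (total = 41 + 47 + 31 = 119): d = {'x': 41, 'y': 47, 'z': 31, 'total': 119}

{'x': 41, 'y': 47, 'z': 31, 'total': 119}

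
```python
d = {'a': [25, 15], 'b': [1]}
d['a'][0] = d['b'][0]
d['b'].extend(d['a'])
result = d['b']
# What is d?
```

After line 1: d = {'a': [25, 15], 'b': [1]}
After line 2 (a[0] = b[0] = 1): d = {'a': [1, 15], 'b': [1]}
After line 3 (b.extend(a) appends [1, 15]): d = {'a': [1, 15], 'b': [1, 1, 15]}
After line 4: result = d['b'] = [1, 1, 15]

{'a': [1, 15], 'b': [1, 1, 15]}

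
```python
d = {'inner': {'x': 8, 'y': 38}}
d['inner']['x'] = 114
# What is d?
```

After line 1: d = {'inner': {'x': 8, 'y': 38}}
After line 2 (inner x overwritten): d = {'inner': {'x': 114, 'y': 38}}

{'inner': {'x': 114, 'y': 38}}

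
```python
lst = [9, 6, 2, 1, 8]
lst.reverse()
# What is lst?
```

[8, 1, 2, 6, 9]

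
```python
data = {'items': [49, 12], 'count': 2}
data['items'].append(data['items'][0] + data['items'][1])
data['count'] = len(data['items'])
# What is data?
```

After line 1: data = {'items': [49, 12], 'count': 2}
After line 2 (append 49 + 12 = 61): data = {'items': [49, 12, 61], 'count': 2}
After line 3 (count = len(items) = 3): data = {'items': [49, 12, 61], 'count': 3}

{'items': [49, 12, 61], 'count': 3}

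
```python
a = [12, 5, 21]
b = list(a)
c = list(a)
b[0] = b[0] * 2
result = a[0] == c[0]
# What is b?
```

After line 1: a = [12, 5, 21]
After line 2 (b = list(a), copy): a = [12, 5, 21], b = [12, 5, 21]
After line 3 (c = list(a) is a copy, new object): c = [12, 5, 21]
After line 4 (b[0] = 12 * 2 = 24; only b mutates (copy)): a = [12, 5, 21], b = [24, 5, 21], c = [12, 5, 21]
After line 5 (a[0] = 12, c[0] = 12; result = True)

[24, 5, 21]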